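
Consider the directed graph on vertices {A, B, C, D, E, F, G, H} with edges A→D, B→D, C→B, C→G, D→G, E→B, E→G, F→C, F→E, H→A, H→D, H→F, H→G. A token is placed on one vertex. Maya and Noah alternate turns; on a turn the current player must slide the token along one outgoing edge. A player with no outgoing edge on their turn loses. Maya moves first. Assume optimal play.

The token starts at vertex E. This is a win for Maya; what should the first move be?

Build the W/L table. Terminal = L. A non-terminal position is W if it has a move to some L; otherwise it is L.
Every edge goes from a vertex to one that appears earlier in the order G, D, B, C, A, E, F, H, so processing vertices in that order labels each vertex after all of its successors.
G: no outgoing edge → L
D: →G(L), so W
B: →D(W) only, which is W, so L
C: →B(L), so W
A: →D(W) only, which is W, so L
E: →B(L), so W
F: →E(W), C(W) — all W, so L
H: →F(L), so W
From E, the L positions reachable in one move are: B, G. Any move reaching one of these is winning.

Move to B.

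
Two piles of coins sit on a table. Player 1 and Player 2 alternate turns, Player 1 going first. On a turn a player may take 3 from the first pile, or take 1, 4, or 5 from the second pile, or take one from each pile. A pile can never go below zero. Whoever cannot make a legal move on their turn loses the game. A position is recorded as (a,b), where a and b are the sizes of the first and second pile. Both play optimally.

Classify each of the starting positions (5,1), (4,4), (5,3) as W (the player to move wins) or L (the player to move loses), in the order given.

Compute win/loss labels from the base case upward. A position with no move is L. Any other position is W if it can reach an L in one move, else L.
No move ever increases a pile, so every position that can arise here has a ≤ 5 and b ≤ 4; it is enough to label the cells with 0 ≤ a ≤ 5 and 0 ≤ b ≤ 4.
Every move lowers a or b (never raises either), so fill the grid row by row in increasing a, and left to right within a row: each cell's successors are then already labelled.
      b=0  b=1  b=2  b=3  b=4
a=0:    L    W    L    W    W
a=1:    L    W    L    W    W
a=2:    L    W    L    W    W
a=3:    W    W    W    W    L
a=4:    W    L    W    L    W
a=5:    W    L    W    L    W
Cells with no legal move (terminal, hence L): (0,0), (1,0), (2,0).
The remaining L cells, each justified by listing all of its moves:
(0,2): only reaches (0,1)(W), which is W → L
(1,2): only reaches (1,1)(W), (0,1)(W), all W → L
(2,2): only reaches (2,1)(W), (1,1)(W), all W → L
(3,4): only reaches (0,4)(W), (3,3)(W), (3,0)(W), (2,3)(W), all W → L
(4,1): only reaches (1,1)(W), (4,0)(W), (3,0)(W), all W → L
(4,3): only reaches (1,3)(W), (4,2)(W), (3,2)(W), all W → L
(5,1): only reaches (2,1)(W), (5,0)(W), (4,0)(W), all W → L
(5,3): only reaches (2,3)(W), (5,2)(W), (4,2)(W), all W → L
Every other cell has at least one move into one of the L cells above, so it is W.
(5,1): one of the L cells justified above, so L
(4,4): the move to (4,3) reaches an L cell, so W
(5,3): one of the L cells justified above, so L

(5,1): L, (4,4): W, (5,3): L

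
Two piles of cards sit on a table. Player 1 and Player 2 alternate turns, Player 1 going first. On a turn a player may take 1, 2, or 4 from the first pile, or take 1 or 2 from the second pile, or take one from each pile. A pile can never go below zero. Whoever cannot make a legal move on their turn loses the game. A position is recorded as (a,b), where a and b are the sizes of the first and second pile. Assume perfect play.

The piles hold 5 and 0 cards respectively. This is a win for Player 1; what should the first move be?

Move to (3,0).

Classify positions by backward induction: terminal positions (no move available) are L. From any other position, the mover wins iff some move reaches an L.
No move ever increases a pile, so every position that can arise here has a ≤ 5 and b ≤ 0; it is enough to label the cells with 0 ≤ a ≤ 5 and 0 ≤ b ≤ 0.
Every move lowers a or b (never raises either), so fill the grid row by row in increasing a, and left to right within a row: each cell's successors are then already labelled.
      b=0
a=0:    L
a=1:    W
a=2:    W
a=3:    L
a=4:    W
a=5:    W
Cells with no legal move (terminal, hence L): (0,0).
The remaining L cells, each justified by listing all of its moves:
(3,0): only reaches (2,0)(W), (1,0)(W), all W → L
Every other cell has at least one move into one of the L cells above, so it is W.
From (5,0), the L positions reachable in one move are: (3,0).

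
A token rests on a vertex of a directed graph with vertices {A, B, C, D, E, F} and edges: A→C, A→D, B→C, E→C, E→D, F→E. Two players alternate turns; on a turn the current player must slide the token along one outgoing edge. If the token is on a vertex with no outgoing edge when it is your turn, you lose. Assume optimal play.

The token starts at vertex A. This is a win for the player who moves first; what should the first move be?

Move to C.

Use the standard recursion: the mover loses at a terminal position; elsewhere, the mover wins exactly when some move hands the opponent an L position.
Every edge goes from a vertex to one that appears earlier in the order D, C, A, E, B, F, so processing vertices in that order labels each vertex after all of its successors.
D: no outgoing edge → L
C: no outgoing edge → L
A: can move to C, which is L ⇒ W
E: can move to C, which is L ⇒ W
B: can move to C, which is L ⇒ W
F: the only move is to E(W), a W ⇒ L
From A, the L positions reachable in one move are: C, D. Any move reaching one of these is winning.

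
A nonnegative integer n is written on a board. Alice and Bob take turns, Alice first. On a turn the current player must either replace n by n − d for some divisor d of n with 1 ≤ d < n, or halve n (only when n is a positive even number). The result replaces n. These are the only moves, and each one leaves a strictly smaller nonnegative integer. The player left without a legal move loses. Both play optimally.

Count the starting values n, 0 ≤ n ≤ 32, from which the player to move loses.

Label each position W (a win for the player to move) or L (a loss). A position with no legal move is L; any other position is W exactly when some move reaches an L, and L when every move reaches a W.
n=0: no move → L
n=1: no move → L
n=2: W (go to 1, an L position)
n=3: L (sole option 2(W) is W)
n=4: W (go to 3, an L position)
n=5: L (sole option 4(W) is W)
n=6: W (go to 3, an L position)
n=7: L (sole option 6(W) is W)
n=8: W (go to 7, an L position)
n=9: L (options 6(W), 8(W) are all W)
n=10: W (go to 5, an L position)
n=11: L (sole option 10(W) is W)
n=12: W (go to 9, an L position)
n=13: L (sole option 12(W) is W)
n=14: W (go to 7, an L position)
n=15: L (options 10(W), 12(W), 14(W) are all W)
n=16: W (go to 15, an L position)
n=17: L (sole option 16(W) is W)
n=18: W (go to 9, an L position)
n=19: L (sole option 18(W) is W)
n=20: W (go to 15, an L position)
n=21: L (options 14(W), 18(W), 20(W) are all W)
n=22: W (go to 11, an L position)
n=23: L (sole option 22(W) is W)
n=24: W (go to 21, an L position)
n=25: L (options 20(W), 24(W) are all W)
n=26: W (go to 13, an L position)
n=27: L (options 18(W), 24(W), 26(W) are all W)
n=28: W (go to 21, an L position)
n=29: L (sole option 28(W) is W)
n=30: W (go to 15, an L position)
n=31: L (sole option 30(W) is W)
n=32: W (go to 31, an L position)
L entries with 0 ≤ n ≤ 32: n = 0, 1, 3, 5, 7, 9, 11, 13, 15, 17, 19, 21, 23, 25, 27, 29, 31; that makes 17.

17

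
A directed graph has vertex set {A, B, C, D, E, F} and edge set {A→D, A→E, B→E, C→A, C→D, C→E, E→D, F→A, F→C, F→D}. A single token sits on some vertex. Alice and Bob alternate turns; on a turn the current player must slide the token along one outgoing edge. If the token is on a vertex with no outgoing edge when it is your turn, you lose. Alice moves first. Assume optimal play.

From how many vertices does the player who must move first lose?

2

Classify positions by backward induction: terminal positions (no move available) are L. From any other position, the mover wins iff some move reaches an L.
Every edge goes from a vertex to one that appears earlier in the order D, E, A, C, B, F, so processing vertices in that order labels each vertex after all of its successors.
D: no outgoing edge → L
E: can move to D, which is L ⇒ W
A: can move to D, which is L ⇒ W
C: can move to D, which is L ⇒ W
B: the only move is to E(W), a W ⇒ L
F: can move to D, which is L ⇒ W
The L vertices are B, D; that is 2 in all.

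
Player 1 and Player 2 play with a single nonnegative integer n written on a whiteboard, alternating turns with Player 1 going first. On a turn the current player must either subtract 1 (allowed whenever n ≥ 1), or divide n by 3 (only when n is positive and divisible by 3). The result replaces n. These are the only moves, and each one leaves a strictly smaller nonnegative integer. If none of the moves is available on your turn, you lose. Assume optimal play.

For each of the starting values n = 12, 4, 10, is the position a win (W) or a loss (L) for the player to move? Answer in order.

Build the W/L table. Terminal = L. A non-terminal position is W if it has a move to some L; otherwise it is L.
n=0: no move → L
n=1: W (go to 0, an L position)
n=2: L (sole option 1(W) is W)
n=3: W (go to 2, an L position)
n=4: L (sole option 3(W) is W)
n=5: W (go to 4, an L position)
n=6: W (go to 2, an L position)
n=7: L (sole option 6(W) is W)
n=8: W (go to 7, an L position)
n=9: L (options 3(W), 8(W) are all W)
n=10: W (go to 9, an L position)
n=11: L (sole option 10(W) is W)
n=12: W (go to 4, an L position)

12: W, 4: L, 10: W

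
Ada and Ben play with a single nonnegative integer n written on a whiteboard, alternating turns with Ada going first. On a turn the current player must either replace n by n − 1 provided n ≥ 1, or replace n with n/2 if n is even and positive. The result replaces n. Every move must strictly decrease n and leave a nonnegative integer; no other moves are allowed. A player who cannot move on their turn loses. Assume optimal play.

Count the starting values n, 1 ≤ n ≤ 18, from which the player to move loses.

Build the W/L table. Terminal = L. A non-terminal position is W if it has a move to some L; otherwise it is L.
n=0: no move → L
n=1: reaches L-position 0 → W
n=2: only reaches 1(W), which is W → L
n=3: reaches L-position 2 → W
n=4: reaches L-position 2 → W
n=5: only reaches 4(W), which is W → L
n=6: reaches L-position 5 → W
n=7: only reaches 6(W), which is W → L
n=8: reaches L-position 7 → W
n=9: only reaches 8(W), which is W → L
n=10: reaches L-position 5 → W
n=11: only reaches 10(W), which is W → L
n=12: reaches L-position 11 → W
n=13: only reaches 12(W), which is W → L
n=14: reaches L-position 7 → W
n=15: only reaches 14(W), which is W → L
n=16: reaches L-position 15 → W
n=17: only reaches 16(W), which is W → L
n=18: reaches L-position 9 → W
L entries with 1 ≤ n ≤ 18 (n=0 is outside the asked range and is not counted): n = 2, 5, 7, 9, 11, 13, 15, 17; that makes 8.

8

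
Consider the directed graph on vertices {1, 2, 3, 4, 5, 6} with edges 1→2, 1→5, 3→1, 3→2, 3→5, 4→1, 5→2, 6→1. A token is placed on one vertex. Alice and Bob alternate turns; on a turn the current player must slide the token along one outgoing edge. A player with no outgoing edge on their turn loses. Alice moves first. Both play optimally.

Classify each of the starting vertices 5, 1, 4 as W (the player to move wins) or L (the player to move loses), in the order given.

Work bottom-up. With no move the player to move loses. Otherwise the position is W if at least one move leads to an L position for the opponent, and L if every move leads to a W.
Every edge goes from a vertex to one that appears earlier in the order 2, 5, 1, 3, 4, 6, so processing vertices in that order labels each vertex after all of its successors.
2: no outgoing edge → L
5: reaches L-position 2 → W
1: reaches L-position 2 → W
3: reaches L-position 2 → W
4: only reaches 1(W), which is W → L
6: only reaches 1(W), which is W → L

5: W, 1: W, 4: L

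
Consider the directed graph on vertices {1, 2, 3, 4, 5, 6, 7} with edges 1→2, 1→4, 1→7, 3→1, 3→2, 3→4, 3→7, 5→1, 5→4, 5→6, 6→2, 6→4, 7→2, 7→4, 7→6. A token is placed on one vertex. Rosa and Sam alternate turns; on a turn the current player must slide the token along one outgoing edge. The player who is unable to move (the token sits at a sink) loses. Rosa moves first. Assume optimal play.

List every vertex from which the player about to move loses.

Classify positions by backward induction: terminal positions (no move available) are L. From any other position, the mover wins iff some move reaches an L.
Every edge goes from a vertex to one that appears earlier in the order 2, 4, 6, 7, 1, 5, 3, so processing vertices in that order labels each vertex after all of its successors.
2: no outgoing edge → L
4: no outgoing edge → L
6: →4(L), so W
7: →4(L), so W
1: →4(L), so W
5: →4(L), so W
3: →4(L), so W
Reading off the rows marked L gives the requested list; there are 2 such vertices.

2, 4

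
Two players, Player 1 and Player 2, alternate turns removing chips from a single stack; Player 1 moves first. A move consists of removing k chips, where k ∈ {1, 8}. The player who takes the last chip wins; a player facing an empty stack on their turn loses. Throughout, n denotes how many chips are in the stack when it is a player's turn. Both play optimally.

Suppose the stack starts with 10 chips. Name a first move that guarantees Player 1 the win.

Label each position W (a win for the player to move) or L (a loss). A position with no legal move is L; any other position is W exactly when some move reaches an L, and L when every move reaches a W.
n=0: no move → L
n=1: W (go to 0, an L position)
n=2: L (sole option 1(W) is W)
n=3: W (go to 2, an L position)
n=4: L (sole option 3(W) is W)
n=5: W (go to 4, an L position)
n=6: L (sole option 5(W) is W)
n=7: W (go to 6, an L position)
n=8: W (go to 0, an L position)
n=9: L (options 8(W), 1(W) are all W)
n=10: W (go to 9, an L position)
From 10, the L positions reachable in one move are: 9, 2. Any move reaching one of these is winning.

Remove 1, leaving 9.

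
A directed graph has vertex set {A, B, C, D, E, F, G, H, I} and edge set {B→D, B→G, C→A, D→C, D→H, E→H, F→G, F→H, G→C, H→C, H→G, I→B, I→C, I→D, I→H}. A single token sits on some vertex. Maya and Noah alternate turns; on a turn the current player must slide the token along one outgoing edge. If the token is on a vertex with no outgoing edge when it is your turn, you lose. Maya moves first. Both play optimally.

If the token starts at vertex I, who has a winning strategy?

Build the W/L table. Terminal = L. A non-terminal position is W if it has a move to some L; otherwise it is L.
Every edge goes from a vertex to one that appears earlier in the order A, C, G, H, D, B, F, I, E, so processing vertices in that order labels each vertex after all of its successors.
A: no outgoing edge → L
C: can move to A, which is L ⇒ W
G: the only move is to C(W), a W ⇒ L
H: can move to G, which is L ⇒ W
D: moves to H(W), C(W); every one is W ⇒ L
B: can move to D, which is L ⇒ W
F: can move to G, which is L ⇒ W
I: can move to D, which is L ⇒ W
E: the only move is to H(W), a W ⇒ L
From I Maya can move to D, reaching an L position.

Maya wins.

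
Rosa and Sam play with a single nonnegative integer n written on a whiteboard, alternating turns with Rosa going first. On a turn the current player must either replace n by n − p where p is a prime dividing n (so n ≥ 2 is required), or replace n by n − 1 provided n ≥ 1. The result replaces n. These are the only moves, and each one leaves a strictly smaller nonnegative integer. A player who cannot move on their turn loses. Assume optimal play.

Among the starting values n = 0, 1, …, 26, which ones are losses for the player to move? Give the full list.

Build the W/L table. Terminal = L. A non-terminal position is W if it has a move to some L; otherwise it is L.
n=0: no move → L
n=1: →0(L), so W
n=2: →0(L), so W
n=3: →0(L), so W
n=4: →2(W), 3(W) — all W, so L
n=5: →0(L), so W
n=6: →4(L), so W
n=7: →0(L), so W
n=8: →6(W), 7(W) — all W, so L
n=9: →8(L), so W
n=10: →8(L), so W
n=11: →0(L), so W
n=12: →9(W), 10(W), 11(W) — all W, so L
n=13: →0(L), so W
n=14: →12(L), so W
n=15: →12(L), so W
n=16: →14(W), 15(W) — all W, so L
n=17: →0(L), so W
n=18: →16(L), so W
n=19: →0(L), so W
n=20: →15(W), 18(W), 19(W) — all W, so L
n=21: →20(L), so W
n=22: →20(L), so W
n=23: →0(L), so W
n=24: →21(W), 22(W), 23(W) — all W, so L
n=25: →20(L), so W
n=26: →24(L), so W
The losing starting values of n are exactly the entries labelled L in this table (7 of them).

0, 4, 8, 12, 16, 20, 24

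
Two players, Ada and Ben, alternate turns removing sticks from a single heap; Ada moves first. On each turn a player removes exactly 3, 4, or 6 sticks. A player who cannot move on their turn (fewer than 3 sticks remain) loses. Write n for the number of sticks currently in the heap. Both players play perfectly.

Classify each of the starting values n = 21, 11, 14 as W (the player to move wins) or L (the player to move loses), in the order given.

21: W, 11: L, 14: W

Classify positions by backward induction: terminal positions (no move available) are L. From any other position, the mover wins iff some move reaches an L.
n=0: no move → L
n=1: no move → L
n=2: no move → L
n=3: reaches L-position 0 → W
n=4: reaches L-position 1 → W
n=5: reaches L-position 2 → W
n=6: reaches L-position 2 → W
n=7: reaches L-position 1 → W
n=8: reaches L-position 2 → W
n=9: only reaches 6(W), 5(W), 3(W), all W → L
n=10: only reaches 7(W), 6(W), 4(W), all W → L
n=11: only reaches 8(W), 7(W), 5(W), all W → L
n=12: reaches L-position 9 → W
n=13: reaches L-position 10 → W
n=14: reaches L-position 11 → W
n=15: reaches L-position 11 → W
n=16: reaches L-position 10 → W
n=17: reaches L-position 11 → W
n=18: only reaches 15(W), 14(W), 12(W), all W → L
n=19: only reaches 16(W), 15(W), 13(W), all W → L
n=20: only reaches 17(W), 16(W), 14(W), all W → L
n=21: reaches L-position 18 → W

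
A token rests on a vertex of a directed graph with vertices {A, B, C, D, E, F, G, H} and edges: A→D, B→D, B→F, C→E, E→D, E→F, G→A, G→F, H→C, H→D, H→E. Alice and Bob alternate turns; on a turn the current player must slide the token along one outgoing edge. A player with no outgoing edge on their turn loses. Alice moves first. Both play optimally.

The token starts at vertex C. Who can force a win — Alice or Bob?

Bob wins.

Use the standard recursion: the mover loses at a terminal position; elsewhere, the mover wins exactly when some move hands the opponent an L position.
Every edge goes from a vertex to one that appears earlier in the order F, D, E, C, B, A, H, G, so processing vertices in that order labels each vertex after all of its successors.
F: no outgoing edge → L
D: no outgoing edge → L
E: W (go to D, an L position)
C: L (sole option E(W) is W)
B: W (go to D, an L position)
A: W (go to D, an L position)
H: W (go to C, an L position)
G: W (go to F, an L position)
The starting position C is L: whatever Alice does, the opponent receives a W position.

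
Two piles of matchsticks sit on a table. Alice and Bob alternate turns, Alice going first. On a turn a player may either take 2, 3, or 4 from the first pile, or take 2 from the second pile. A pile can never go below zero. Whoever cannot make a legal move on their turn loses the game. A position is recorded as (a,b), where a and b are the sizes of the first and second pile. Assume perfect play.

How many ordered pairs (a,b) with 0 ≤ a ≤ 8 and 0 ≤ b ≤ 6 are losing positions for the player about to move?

25

Use the standard recursion: the mover loses at a terminal position; elsewhere, the mover wins exactly when some move hands the opponent an L position.
Every move lowers a or b (never raises either), so fill the grid row by row in increasing a, and left to right within a row: each cell's successors are then already labelled.
      b=0  b=1  b=2  b=3  b=4  b=5  b=6
a=0:    L    L    W    W    L    L    W
a=1:    L    L    W    W    L    L    W
a=2:    W    W    L    L    W    W    L
a=3:    W    W    L    L    W    W    L
a=4:    W    W    W    W    W    W    W
a=5:    W    W    W    W    W    W    W
a=6:    L    L    W    W    L    L    W
a=7:    L    L    W    W    L    L    W
a=8:    W    W    L    L    W    W    L
Cells with no legal move (terminal, hence L): (0,0), (0,1), (1,0), (1,1).
The remaining L cells, each justified by listing all of its moves:
(0,4): only reaches (0,2)(W), which is W → L
(0,5): only reaches (0,3)(W), which is W → L
(1,4): only reaches (1,2)(W), which is W → L
(1,5): only reaches (1,3)(W), which is W → L
(2,2): only reaches (0,2)(W), (2,0)(W), all W → L
(2,3): only reaches (0,3)(W), (2,1)(W), all W → L
(2,6): only reaches (0,6)(W), (2,4)(W), all W → L
(3,2): only reaches (1,2)(W), (0,2)(W), (3,0)(W), all W → L
(3,3): only reaches (1,3)(W), (0,3)(W), (3,1)(W), all W → L
(3,6): only reaches (1,6)(W), (0,6)(W), (3,4)(W), all W → L
(6,0): only reaches (4,0)(W), (3,0)(W), (2,0)(W), all W → L
(6,1): only reaches (4,1)(W), (3,1)(W), (2,1)(W), all W → L
(6,4): only reaches (4,4)(W), (3,4)(W), (2,4)(W), (6,2)(W), all W → L
(6,5): only reaches (4,5)(W), (3,5)(W), (2,5)(W), (6,3)(W), all W → L
(7,0): only reaches (5,0)(W), (4,0)(W), (3,0)(W), all W → L
(7,1): only reaches (5,1)(W), (4,1)(W), (3,1)(W), all W → L
(7,4): only reaches (5,4)(W), (4,4)(W), (3,4)(W), (7,2)(W), all W → L
(7,5): only reaches (5,5)(W), (4,5)(W), (3,5)(W), (7,3)(W), all W → L
(8,2): only reaches (6,2)(W), (5,2)(W), (4,2)(W), (8,0)(W), all W → L
(8,3): only reaches (6,3)(W), (5,3)(W), (4,3)(W), (8,1)(W), all W → L
(8,6): only reaches (6,6)(W), (5,6)(W), (4,6)(W), (8,4)(W), all W → L
Every other cell has at least one move into one of the L cells above, so it is W.
L cells per row: a=0: 4, a=1: 4, a=2: 3, a=3: 3, a=4: 0, a=5: 0, a=6: 4, a=7: 4, a=8: 3; total 25.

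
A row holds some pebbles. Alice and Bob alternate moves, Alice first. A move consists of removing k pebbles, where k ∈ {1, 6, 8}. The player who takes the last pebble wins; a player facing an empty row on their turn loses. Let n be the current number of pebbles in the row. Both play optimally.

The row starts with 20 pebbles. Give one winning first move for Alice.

Remove 6, leaving 14.

Classify positions by backward induction: terminal positions (no move available) are L. From any other position, the mover wins iff some move reaches an L.
n=0: no move → L
n=1: reaches L-position 0 → W
n=2: only reaches 1(W), which is W → L
n=3: reaches L-position 2 → W
n=4: only reaches 3(W), which is W → L
n=5: reaches L-position 4 → W
n=6: reaches L-position 0 → W
n=7: only reaches 6(W), 1(W), all W → L
n=8: reaches L-position 7 → W
n=9: only reaches 8(W), 3(W), 1(W), all W → L
n=10: reaches L-position 9 → W
n=11: only reaches 10(W), 5(W), 3(W), all W → L
n=12: reaches L-position 11 → W
n=13: reaches L-position 7 → W
n=14: only reaches 13(W), 8(W), 6(W), all W → L
n=15: reaches L-position 14 → W
n=16: only reaches 15(W), 10(W), 8(W), all W → L
n=17: reaches L-position 16 → W
n=18: only reaches 17(W), 12(W), 10(W), all W → L
n=19: reaches L-position 18 → W
n=20: reaches L-position 14 → W
From 20, the L positions reachable in one move are: 14.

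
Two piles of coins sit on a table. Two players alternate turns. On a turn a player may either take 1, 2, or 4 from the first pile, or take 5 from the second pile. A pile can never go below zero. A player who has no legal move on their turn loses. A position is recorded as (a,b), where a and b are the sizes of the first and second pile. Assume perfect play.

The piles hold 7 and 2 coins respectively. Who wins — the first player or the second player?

Label each position W (a win for the player to move) or L (a loss). A position with no legal move is L; any other position is W exactly when some move reaches an L, and L when every move reaches a W.
No move ever increases a pile, so every position that can arise here has a ≤ 7 and b ≤ 2; it is enough to label the cells with 0 ≤ a ≤ 7 and 0 ≤ b ≤ 2.
Every move lowers a or b (never raises either), so fill the grid row by row in increasing a, and left to right within a row: each cell's successors are then already labelled.
      b=0  b=1  b=2
a=0:    L    L    L
a=1:    W    W    W
a=2:    W    W    W
a=3:    L    L    L
a=4:    W    W    W
a=5:    W    W    W
a=6:    L    L    L
a=7:    W    W    W
Cells with no legal move (terminal, hence L): (0,0), (0,1), (0,2).
The remaining L cells, each justified by listing all of its moves:
(3,0): moves to (2,0)(W), (1,0)(W); every one is W ⇒ L
(3,1): moves to (2,1)(W), (1,1)(W); every one is W ⇒ L
(3,2): moves to (2,2)(W), (1,2)(W); every one is W ⇒ L
(6,0): moves to (5,0)(W), (4,0)(W), (2,0)(W); every one is W ⇒ L
(6,1): moves to (5,1)(W), (4,1)(W), (2,1)(W); every one is W ⇒ L
(6,2): moves to (5,2)(W), (4,2)(W), (2,2)(W); every one is W ⇒ L
Every other cell has at least one move into one of the L cells above, so it is W.
From (7,2) the player to move can move to (6,2), reaching an L position.

The first player wins.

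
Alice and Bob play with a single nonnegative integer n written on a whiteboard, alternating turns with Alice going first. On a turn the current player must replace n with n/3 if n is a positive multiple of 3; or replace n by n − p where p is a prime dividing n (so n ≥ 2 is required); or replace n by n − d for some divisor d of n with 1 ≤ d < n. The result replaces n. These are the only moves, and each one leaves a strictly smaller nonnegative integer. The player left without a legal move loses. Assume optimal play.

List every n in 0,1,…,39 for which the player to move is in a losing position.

Build the W/L table. Terminal = L. A non-terminal position is W if it has a move to some L; otherwise it is L.
n=0: no move → L
n=1: no move → L
n=2: W (go to 0, an L position)
n=3: W (go to 0, an L position)
n=4: L (options 2(W), 3(W) are all W)
n=5: W (go to 0, an L position)
n=6: W (go to 4, an L position)
n=7: W (go to 0, an L position)
n=8: W (go to 4, an L position)
n=9: L (options 3(W), 6(W), 8(W) are all W)
n=10: W (go to 9, an L position)
n=11: W (go to 0, an L position)
n=12: W (go to 4, an L position)
n=13: W (go to 0, an L position)
n=14: L (options 7(W), 12(W), 13(W) are all W)
n=15: W (go to 14, an L position)
n=16: W (go to 14, an L position)
n=17: W (go to 0, an L position)
n=18: W (go to 9, an L position)
n=19: W (go to 0, an L position)
n=20: L (options 10(W), 15(W), 16(W), 18(W), 19(W) are all W)
n=21: W (go to 14, an L position)
n=22: W (go to 20, an L position)
n=23: W (go to 0, an L position)
n=24: W (go to 20, an L position)
n=25: W (go to 20, an L position)
n=26: L (options 13(W), 24(W), 25(W) are all W)
n=27: W (go to 9, an L position)
n=28: W (go to 14, an L position)
n=29: W (go to 0, an L position)
n=30: W (go to 20, an L position)
n=31: W (go to 0, an L position)
n=32: L (options 16(W), 24(W), 28(W), 30(W), 31(W) are all W)
n=33: W (go to 32, an L position)
n=34: W (go to 32, an L position)
n=35: L (options 28(W), 30(W), 34(W) are all W)
n=36: W (go to 32, an L position)
n=37: W (go to 0, an L position)
n=38: L (options 19(W), 36(W), 37(W) are all W)
n=39: W (go to 26, an L position)
The losing starting values of n are exactly the entries labelled L in this table (10 of them).

0, 1, 4, 9, 14, 20, 26, 32, 35, 38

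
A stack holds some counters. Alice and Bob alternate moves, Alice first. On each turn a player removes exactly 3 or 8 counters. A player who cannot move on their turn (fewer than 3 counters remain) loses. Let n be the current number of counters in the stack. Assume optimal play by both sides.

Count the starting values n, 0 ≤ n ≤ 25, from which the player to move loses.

13

Compute win/loss labels from the base case upward. A position with no move is L. Any other position is W if it can reach an L in one move, else L.
n=0: no move → L
n=1: no move → L
n=2: no move → L
n=3: →0(L), so W
n=4: →1(L), so W
n=5: →2(L), so W
n=6: →3(W) only, which is W, so L
n=7: →4(W) only, which is W, so L
n=8: →0(L), so W
n=9: →6(L), so W
n=10: →7(L), so W
n=11: →8(W), 3(W) — all W, so L
n=12: →9(W), 4(W) — all W, so L
n=13: →10(W), 5(W) — all W, so L
n=14: →11(L), so W
n=15: →12(L), so W
n=16: →13(L), so W
n=17: →14(W), 9(W) — all W, so L
n=18: →15(W), 10(W) — all W, so L
n=19: →11(L), so W
n=20: →17(L), so W
n=21: →18(L), so W
n=22: →19(W), 14(W) — all W, so L
n=23: →20(W), 15(W) — all W, so L
n=24: →21(W), 16(W) — all W, so L
n=25: →22(L), so W
L entries with 0 ≤ n ≤ 25: n = 0, 1, 2, 6, 7, 11, 12, 13, 17, 18, 22, 23, 24; that makes 13.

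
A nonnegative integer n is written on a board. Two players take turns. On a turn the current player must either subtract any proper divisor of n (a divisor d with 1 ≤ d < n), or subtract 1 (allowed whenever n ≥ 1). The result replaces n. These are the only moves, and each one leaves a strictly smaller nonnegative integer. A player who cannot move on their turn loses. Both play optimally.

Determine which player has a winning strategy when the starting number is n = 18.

Use the standard recursion: the mover loses at a terminal position; elsewhere, the mover wins exactly when some move hands the opponent an L position.
n=0: no move → L
n=1: can move to 0, which is L ⇒ W
n=2: the only move is to 1(W), a W ⇒ L
n=3: can move to 2, which is L ⇒ W
n=4: can move to 2, which is L ⇒ W
n=5: the only move is to 4(W), a W ⇒ L
n=6: can move to 5, which is L ⇒ W
n=7: the only move is to 6(W), a W ⇒ L
n=8: can move to 7, which is L ⇒ W
n=9: moves to 6(W), 8(W); every one is W ⇒ L
n=10: can move to 5, which is L ⇒ W
n=11: the only move is to 10(W), a W ⇒ L
n=12: can move to 9, which is L ⇒ W
n=13: the only move is to 12(W), a W ⇒ L
n=14: can move to 7, which is L ⇒ W
n=15: moves to 10(W), 12(W), 14(W); every one is W ⇒ L
n=16: can move to 15, which is L ⇒ W
n=17: the only move is to 16(W), a W ⇒ L
n=18: can move to 9, which is L ⇒ W
From 18 the player to move can move to 9, reaching an L position.

The first player wins.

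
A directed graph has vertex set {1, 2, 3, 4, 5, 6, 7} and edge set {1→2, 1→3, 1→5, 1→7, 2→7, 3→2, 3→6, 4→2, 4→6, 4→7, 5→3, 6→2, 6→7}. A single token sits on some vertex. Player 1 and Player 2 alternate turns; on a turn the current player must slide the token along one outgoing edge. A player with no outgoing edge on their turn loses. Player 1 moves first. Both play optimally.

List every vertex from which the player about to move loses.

Label each position W (a win for the player to move) or L (a loss). A position with no legal move is L; any other position is W exactly when some move reaches an L, and L when every move reaches a W.
Every edge goes from a vertex to one that appears earlier in the order 7, 2, 6, 3, 5, 4, 1, so processing vertices in that order labels each vertex after all of its successors.
7: no outgoing edge → L
2: →7(L), so W
6: →7(L), so W
3: →6(W), 2(W) — all W, so L
5: →3(L), so W
4: →7(L), so W
1: →3(L), so W
The losing starting vertices are exactly the entries labelled L in this table (2 of them).

3, 7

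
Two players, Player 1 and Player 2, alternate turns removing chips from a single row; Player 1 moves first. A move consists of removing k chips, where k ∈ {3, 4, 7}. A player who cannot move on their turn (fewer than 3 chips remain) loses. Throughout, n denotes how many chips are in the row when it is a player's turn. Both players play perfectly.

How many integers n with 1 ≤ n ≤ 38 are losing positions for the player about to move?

Label each position W (a win for the player to move) or L (a loss). A position with no legal move is L; any other position is W exactly when some move reaches an L, and L when every move reaches a W.
n=0: no move → L
n=1: no move → L
n=2: no move → L
n=3: W (go to 0, an L position)
n=4: W (go to 1, an L position)
n=5: W (go to 2, an L position)
n=6: W (go to 2, an L position)
n=7: W (go to 0, an L position)
n=8: W (go to 1, an L position)
n=9: W (go to 2, an L position)
n=10: L (options 7(W), 6(W), 3(W) are all W)
n=11: L (options 8(W), 7(W), 4(W) are all W)
n=12: L (options 9(W), 8(W), 5(W) are all W)
n=13: W (go to 10, an L position)
n=14: W (go to 11, an L position)
n=15: W (go to 12, an L position)
n=16: W (go to 12, an L position)
n=17: W (go to 10, an L position)
n=18: W (go to 11, an L position)
n=19: W (go to 12, an L position)
n=20: L (options 17(W), 16(W), 13(W) are all W)
n=21: L (options 18(W), 17(W), 14(W) are all W)
n=22: L (options 19(W), 18(W), 15(W) are all W)
n=23: W (go to 20, an L position)
n=24: W (go to 21, an L position)
n=25: W (go to 22, an L position)
n=26: W (go to 22, an L position)
n=27: W (go to 20, an L position)
n=28: W (go to 21, an L position)
n=29: W (go to 22, an L position)
n=30: L (options 27(W), 26(W), 23(W) are all W)
n=31: L (options 28(W), 27(W), 24(W) are all W)
n=32: L (options 29(W), 28(W), 25(W) are all W)
n=33: W (go to 30, an L position)
n=34: W (go to 31, an L position)
n=35: W (go to 32, an L position)
n=36: W (go to 32, an L position)
n=37: W (go to 30, an L position)
n=38: W (go to 31, an L position)
L entries with 1 ≤ n ≤ 38 (n=0 is outside the asked range and is not counted): n = 1, 2, 10, 11, 12, 20, 21, 22, 30, 31, 32; that makes 11.

11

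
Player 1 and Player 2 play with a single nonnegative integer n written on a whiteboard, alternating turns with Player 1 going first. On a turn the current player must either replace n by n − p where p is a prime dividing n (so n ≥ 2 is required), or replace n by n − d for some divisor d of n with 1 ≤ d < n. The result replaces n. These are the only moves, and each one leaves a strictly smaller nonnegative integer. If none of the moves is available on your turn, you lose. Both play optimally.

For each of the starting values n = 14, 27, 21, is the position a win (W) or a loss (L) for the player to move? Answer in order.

Build the W/L table. Terminal = L. A non-terminal position is W if it has a move to some L; otherwise it is L.
n=0: no move → L
n=1: no move → L
n=2: can move to 0, which is L ⇒ W
n=3: can move to 0, which is L ⇒ W
n=4: moves to 2(W), 3(W); every one is W ⇒ L
n=5: can move to 0, which is L ⇒ W
n=6: can move to 4, which is L ⇒ W
n=7: can move to 0, which is L ⇒ W
n=8: can move to 4, which is L ⇒ W
n=9: moves to 6(W), 8(W); every one is W ⇒ L
n=10: can move to 9, which is L ⇒ W
n=11: can move to 0, which is L ⇒ W
n=12: can move to 9, which is L ⇒ W
n=13: can move to 0, which is L ⇒ W
n=14: moves to 7(W), 12(W), 13(W); every one is W ⇒ L
n=15: can move to 14, which is L ⇒ W
n=16: can move to 14, which is L ⇒ W
n=17: can move to 0, which is L ⇒ W
n=18: can move to 9, which is L ⇒ W
n=19: can move to 0, which is L ⇒ W
n=20: moves to 10(W), 15(W), 16(W), 18(W), 19(W); every one is W ⇒ L
n=21: can move to 14, which is L ⇒ W
n=22: can move to 20, which is L ⇒ W
n=23: can move to 0, which is L ⇒ W
n=24: can move to 20, which is L ⇒ W
n=25: can move to 20, which is L ⇒ W
n=26: moves to 13(W), 24(W), 25(W); every one is W ⇒ L
n=27: can move to 26, which is L ⇒ W

14: L, 27: W, 21: W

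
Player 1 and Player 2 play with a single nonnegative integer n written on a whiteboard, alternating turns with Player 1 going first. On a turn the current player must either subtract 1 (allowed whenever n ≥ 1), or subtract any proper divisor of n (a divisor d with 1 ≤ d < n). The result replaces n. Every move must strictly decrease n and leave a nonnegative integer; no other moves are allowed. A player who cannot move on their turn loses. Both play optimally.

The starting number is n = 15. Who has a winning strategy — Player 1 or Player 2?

Label each position W (a win for the player to move) or L (a loss). A position with no legal move is L; any other position is W exactly when some move reaches an L, and L when every move reaches a W.
n=0: no move → L
n=1: can move to 0, which is L ⇒ W
n=2: the only move is to 1(W), a W ⇒ L
n=3: can move to 2, which is L ⇒ W
n=4: can move to 2, which is L ⇒ W
n=5: the only move is to 4(W), a W ⇒ L
n=6: can move to 5, which is L ⇒ W
n=7: the only move is to 6(W), a W ⇒ L
n=8: can move to 7, which is L ⇒ W
n=9: moves to 6(W), 8(W); every one is W ⇒ L
n=10: can move to 5, which is L ⇒ W
n=11: the only move is to 10(W), a W ⇒ L
n=12: can move to 9, which is L ⇒ W
n=13: the only move is to 12(W), a W ⇒ L
n=14: can move to 7, which is L ⇒ W
n=15: moves to 10(W), 12(W), 14(W); every one is W ⇒ L
The starting position 15 is L: whatever Player 1 does, the opponent receives a W position.

Player 2 wins.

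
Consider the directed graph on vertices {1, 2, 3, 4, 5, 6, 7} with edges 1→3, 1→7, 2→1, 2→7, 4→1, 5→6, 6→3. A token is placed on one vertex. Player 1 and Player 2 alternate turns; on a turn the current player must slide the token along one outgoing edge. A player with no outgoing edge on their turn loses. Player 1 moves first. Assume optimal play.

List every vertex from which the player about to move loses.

Classify positions by backward induction: terminal positions (no move available) are L. From any other position, the mover wins iff some move reaches an L.
Every edge goes from a vertex to one that appears earlier in the order 7, 3, 1, 6, 5, 2, 4, so processing vertices in that order labels each vertex after all of its successors.
7: no outgoing edge → L
3: no outgoing edge → L
1: reaches L-position 3 → W
6: reaches L-position 3 → W
5: only reaches 6(W), which is W → L
2: reaches L-position 7 → W
4: only reaches 1(W), which is W → L
Reading off the rows marked L gives the requested list; there are 4 such vertices.

3, 4, 5, 7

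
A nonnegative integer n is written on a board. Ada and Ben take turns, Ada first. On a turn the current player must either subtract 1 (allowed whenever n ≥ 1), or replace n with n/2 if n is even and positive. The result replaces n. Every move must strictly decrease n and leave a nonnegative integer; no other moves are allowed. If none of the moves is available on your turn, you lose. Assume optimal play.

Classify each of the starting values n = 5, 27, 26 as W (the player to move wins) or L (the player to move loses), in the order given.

5: L, 27: L, 26: W

Positions with no move are L. A position that does have a move is losing for the player to move precisely when every available move leads to a winning position for the opponent. Fill in the labels:
n=0: no move → L
n=1: can move to 0, which is L ⇒ W
n=2: the only move is to 1(W), a W ⇒ L
n=3: can move to 2, which is L ⇒ W
n=4: can move to 2, which is L ⇒ W
n=5: the only move is to 4(W), a W ⇒ L
n=6: can move to 5, which is L ⇒ W
n=7: the only move is to 6(W), a W ⇒ L
n=8: can move to 7, which is L ⇒ W
n=9: the only move is to 8(W), a W ⇒ L
n=10: can move to 5, which is L ⇒ W
n=11: the only move is to 10(W), a W ⇒ L
n=12: can move to 11, which is L ⇒ W
n=13: the only move is to 12(W), a W ⇒ L
n=14: can move to 7, which is L ⇒ W
n=15: the only move is to 14(W), a W ⇒ L
n=16: can move to 15, which is L ⇒ W
n=17: the only move is to 16(W), a W ⇒ L
n=18: can move to 9, which is L ⇒ W
n=19: the only move is to 18(W), a W ⇒ L
n=20: can move to 19, which is L ⇒ W
n=21: the only move is to 20(W), a W ⇒ L
n=22: can move to 11, which is L ⇒ W
n=23: the only move is to 22(W), a W ⇒ L
n=24: can move to 23, which is L ⇒ W
n=25: the only move is to 24(W), a W ⇒ L
n=26: can move to 13, which is L ⇒ W
n=27: the only move is to 26(W), a W ⇒ L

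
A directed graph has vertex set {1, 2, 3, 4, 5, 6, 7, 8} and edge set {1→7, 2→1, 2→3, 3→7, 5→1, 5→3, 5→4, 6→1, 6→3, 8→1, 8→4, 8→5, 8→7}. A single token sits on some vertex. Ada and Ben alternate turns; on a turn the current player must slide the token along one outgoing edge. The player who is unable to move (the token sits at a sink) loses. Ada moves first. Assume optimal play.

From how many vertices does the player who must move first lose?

4

Use the standard recursion: the mover loses at a terminal position; elsewhere, the mover wins exactly when some move hands the opponent an L position.
Every edge goes from a vertex to one that appears earlier in the order 7, 4, 3, 1, 5, 2, 8, 6, so processing vertices in that order labels each vertex after all of its successors.
7: no outgoing edge → L
4: no outgoing edge → L
3: reaches L-position 7 → W
1: reaches L-position 7 → W
5: reaches L-position 4 → W
2: only reaches 1(W), 3(W), all W → L
8: reaches L-position 4 → W
6: only reaches 1(W), 3(W), all W → L
The L vertices are 2, 4, 6, 7; that is 4 in all.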